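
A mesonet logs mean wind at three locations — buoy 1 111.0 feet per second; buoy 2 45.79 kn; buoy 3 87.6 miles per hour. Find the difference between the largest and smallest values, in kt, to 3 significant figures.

30.3 kt

buoy 1: 111.0 ft/s = 65.766 kt.
buoy 3: 87.6 mph = 76.122 kt.
Spread: 76.122 − 45.790 = 30.3 kt.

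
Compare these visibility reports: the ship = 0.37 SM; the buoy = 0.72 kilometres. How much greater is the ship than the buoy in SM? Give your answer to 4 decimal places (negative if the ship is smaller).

the buoy: 0.72 km = 0.447387 SM.
Difference: 0.370000 − 0.447387 = -0.0774 SM.

-0.0774 SM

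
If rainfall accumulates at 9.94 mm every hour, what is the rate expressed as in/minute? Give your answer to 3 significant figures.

9.94 mm/hour × 0.0393701 in/mm × 0.0166667 hour/minute = 0.00652 in/minute.

0.00652 in/minute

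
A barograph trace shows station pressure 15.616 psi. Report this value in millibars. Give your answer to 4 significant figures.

1 psi = 68.9476 mb, so 15.616 × 68.9476 = 1077 mb.

1077 mb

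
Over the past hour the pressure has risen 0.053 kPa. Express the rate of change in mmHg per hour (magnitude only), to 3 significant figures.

0.053 kPa / 1 h × 7.50062 mmHg/kPa = 0.398 mmHg/h.

0.398 mmHg per hour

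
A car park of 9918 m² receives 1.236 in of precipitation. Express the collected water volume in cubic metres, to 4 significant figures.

Depth: 1.236 in × 25.4 = 31.3944 mm.
1 mm over 1 m² is 1 L, so volume = 31.3944 × 9918 = 311369.66 L = 311.4 m³.

311.4 cubic metres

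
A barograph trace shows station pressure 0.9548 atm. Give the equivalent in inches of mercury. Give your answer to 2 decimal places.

1 atm = 29.9213 inHg, so 0.9548 × 29.9213 = 28.57 inHg.

28.57 inHg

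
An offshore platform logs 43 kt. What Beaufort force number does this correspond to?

Beaufort force 9

43 kt lies in the Beaufort 9 band (strong gale, 41–47 kt).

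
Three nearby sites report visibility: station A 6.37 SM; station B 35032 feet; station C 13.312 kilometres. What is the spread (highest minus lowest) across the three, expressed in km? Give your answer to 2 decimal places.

station A: 6.37 SM = 10.2515 km.
station B: 35032 ft = 10.6778 km.
Spread: 13.3120 − 10.2515 = 3.06 km.

3.06 km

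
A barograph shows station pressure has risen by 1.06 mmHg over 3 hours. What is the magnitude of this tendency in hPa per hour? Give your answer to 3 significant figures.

0.471 hPa per hour

1.06 mmHg / 3 h × 1.33322 hPa/mmHg = 0.471 hPa/h.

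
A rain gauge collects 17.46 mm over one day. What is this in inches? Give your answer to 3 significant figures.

0.687 in

1 mm = 0.0393701 in, so 17.46 × 0.0393701 = 0.687 in.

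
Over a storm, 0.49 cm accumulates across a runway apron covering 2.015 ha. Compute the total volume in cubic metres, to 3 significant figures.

Depth: 0.49 cm × 10 = 4.9 mm.
Area: 2.015 ha = 20150 m².
1 mm over 1 m² is 1 L, so volume = 4.9 × 20150 = 98735 L = 98.7 m³.

98.7 cubic metres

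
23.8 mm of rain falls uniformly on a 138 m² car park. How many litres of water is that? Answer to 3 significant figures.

3280 litres

1 mm over 1 m² is 1 L, so volume = 23.8 × 138 = 3284.4 L ≈ 3280 L.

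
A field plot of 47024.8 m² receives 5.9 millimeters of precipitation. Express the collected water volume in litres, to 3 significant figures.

277000 litres

1 mm over 1 m² is 1 L, so volume = 5.9 × 47024.8 = 277446.32 L ≈ 277000 L.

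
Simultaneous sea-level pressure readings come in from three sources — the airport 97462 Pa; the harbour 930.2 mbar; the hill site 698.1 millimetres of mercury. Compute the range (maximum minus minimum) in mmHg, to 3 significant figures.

33.3 mmHg

the airport: 97462 Pa = 731.025 mmHg.
the harbour: 930.2 mb = 697.707 mmHg.
Spread: 731.025 − 697.707 = 33.3 mmHg.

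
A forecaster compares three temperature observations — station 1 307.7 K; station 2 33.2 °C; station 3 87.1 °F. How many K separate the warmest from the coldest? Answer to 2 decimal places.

3.94 K

station 1: 307.7 K = 34.550 °C.
station 3: 87.1 °F = 30.611 °C.
Spread: 34.550 − 30.611 = 3.939 °C.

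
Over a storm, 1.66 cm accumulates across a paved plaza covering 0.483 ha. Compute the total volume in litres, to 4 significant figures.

Depth: 1.66 cm × 10 = 16.6 mm.
Area: 0.483 ha = 4830 m².
1 mm over 1 m² is 1 L, so volume = 16.6 × 4830 = 80178 L ≈ 80180 L.

80180 litres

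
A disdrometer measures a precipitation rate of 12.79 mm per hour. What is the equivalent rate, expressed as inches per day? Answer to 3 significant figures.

12.79 mm/hour × 0.0393701 in/mm × 24 hour/day = 12.1 in/day.

12.1 in/day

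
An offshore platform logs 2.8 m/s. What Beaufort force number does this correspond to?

Beaufort force 2

2.8 m/s lies in the Beaufort 2 band (light breeze, 1.6–3.3 m/s).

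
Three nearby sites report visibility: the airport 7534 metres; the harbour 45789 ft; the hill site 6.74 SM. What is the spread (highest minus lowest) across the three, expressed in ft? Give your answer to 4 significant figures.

21070 ft

the airport: 7534 m = 24717.85 ft.
the hill site: 6.74 SM = 35587.20 ft.
Spread: 45789.00 − 24717.85 = 21070 ft.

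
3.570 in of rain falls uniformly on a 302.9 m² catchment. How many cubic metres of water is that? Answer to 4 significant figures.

27.47 cubic metres

Depth: 3.570 in × 25.4 = 90.678 mm.
1 mm over 1 m² is 1 L, so volume = 90.678 × 302.9 = 27466.366 L = 27.47 m³.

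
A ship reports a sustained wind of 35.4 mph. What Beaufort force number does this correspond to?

Beaufort force 7

35.4 mph = 15.8 m/s, which is Beaufort 7 (near gale, 13.9–17.1 m/s).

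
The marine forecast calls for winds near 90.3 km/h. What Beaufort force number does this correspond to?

Beaufort force 10

90.3 km/h = 25.1 m/s, which is Beaufort 10 (storm, 24.5–28.4 m/s).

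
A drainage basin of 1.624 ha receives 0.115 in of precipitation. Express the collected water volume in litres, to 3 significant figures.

47400 litres

Depth: 0.115 in × 25.4 = 2.921 mm.
Area: 1.624 ha = 16240 m².
1 mm over 1 m² is 1 L, so volume = 2.921 × 16240 = 47437.04 L ≈ 47400 L.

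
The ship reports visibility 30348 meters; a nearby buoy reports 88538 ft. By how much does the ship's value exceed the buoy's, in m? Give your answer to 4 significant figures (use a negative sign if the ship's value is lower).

3362 m

the buoy: 88538 ft = 26986.38 m.
Difference: 30348.00 − 26986.38 = 3362 m.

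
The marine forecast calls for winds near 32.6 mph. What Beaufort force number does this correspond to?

32.6 mph = 14.6 m/s, which is Beaufort 7 (near gale, 13.9–17.1 m/s).

Beaufort force 7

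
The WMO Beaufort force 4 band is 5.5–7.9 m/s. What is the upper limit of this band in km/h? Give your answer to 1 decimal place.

28.4 km/h

5.5–7.9 m/s × 3.6 = 19.8–28.4 km/h.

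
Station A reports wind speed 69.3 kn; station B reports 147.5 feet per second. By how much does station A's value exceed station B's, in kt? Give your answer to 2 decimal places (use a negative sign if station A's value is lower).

station B: 147.5 ft/s = 87.3914 kt.
Difference: 69.3000 − 87.3914 = -18.09 kt.

-18.09 kt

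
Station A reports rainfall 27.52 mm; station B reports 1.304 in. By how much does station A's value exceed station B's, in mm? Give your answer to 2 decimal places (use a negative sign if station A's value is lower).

-5.60 mm

station B: 1.304 in = 33.1216 mm.
Difference: 27.5200 − 33.1216 = -5.60 mm.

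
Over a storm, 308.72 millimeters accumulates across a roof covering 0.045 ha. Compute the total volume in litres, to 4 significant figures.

138900 litres

Area: 0.045 ha = 450 m².
1 mm over 1 m² is 1 L, so volume = 308.72 × 450 = 138924 L ≈ 138900 L.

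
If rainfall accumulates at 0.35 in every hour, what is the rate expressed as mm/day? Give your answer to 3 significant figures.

0.35 in/hour × 25.4 mm/in × 24 hour/day = 213 mm/day.

213 mm/day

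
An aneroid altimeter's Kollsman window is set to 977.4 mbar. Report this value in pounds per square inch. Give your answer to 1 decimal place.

1 mb = 0.0145038 psi, so 977.4 × 0.0145038 = 14.2 psi.

14.2 psi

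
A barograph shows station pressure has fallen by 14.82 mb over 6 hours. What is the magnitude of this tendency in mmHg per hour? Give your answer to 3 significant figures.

1.85 mmHg per hour

14.82 mb / 6 h × 0.750062 mmHg/mb = 1.85 mmHg/h.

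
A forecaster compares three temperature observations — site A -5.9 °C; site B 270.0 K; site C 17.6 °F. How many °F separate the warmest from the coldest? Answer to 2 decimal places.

8.73 °F

site B: 270.0 K = -3.150 °C.
site C: 17.6 °F = -8.000 °C.
Spread: (-3.150) − (-8.000) = 4.850 °C = 8.73 °F.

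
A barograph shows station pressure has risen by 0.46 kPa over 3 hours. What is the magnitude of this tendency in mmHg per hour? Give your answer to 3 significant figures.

0.46 kPa / 3 h × 7.50062 mmHg/kPa = 1.15 mmHg/h.

1.15 mmHg per hour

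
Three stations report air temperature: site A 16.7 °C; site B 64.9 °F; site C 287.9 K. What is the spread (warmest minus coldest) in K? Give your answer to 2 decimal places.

site B: 64.9 °F = 18.278 °C.
site C: 287.9 K = 14.750 °C.
Spread: 18.278 − 14.750 = 3.528 °C.

3.53 K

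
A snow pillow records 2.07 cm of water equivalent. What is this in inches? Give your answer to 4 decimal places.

1 cm = 0.393701 in, so 2.07 × 0.393701 = 0.8150 in.

0.8150 in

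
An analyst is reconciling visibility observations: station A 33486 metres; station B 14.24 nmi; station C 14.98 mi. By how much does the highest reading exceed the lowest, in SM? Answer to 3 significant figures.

station A: 33486 m = 20.8072 SM.
station B: 14.24 nmi = 16.3871 SM.
Spread: 20.8072 − 14.9800 = 5.83 SM.

5.83 SM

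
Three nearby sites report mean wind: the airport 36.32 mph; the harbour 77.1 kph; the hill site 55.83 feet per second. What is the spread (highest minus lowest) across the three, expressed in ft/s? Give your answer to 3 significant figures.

the airport: 36.32 mph = 53.269 ft/s.
the harbour: 77.1 km/h = 70.265 ft/s.
Spread: 70.265 − 53.269 = 17.0 ft/s.

17.0 ft/s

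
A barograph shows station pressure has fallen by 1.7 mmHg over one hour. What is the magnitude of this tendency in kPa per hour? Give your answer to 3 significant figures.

1.7 mmHg / 1 h × 0.133322 kPa/mmHg = 0.227 kPa/h.

0.227 kPa per hour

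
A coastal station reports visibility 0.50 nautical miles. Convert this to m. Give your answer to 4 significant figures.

926.0 m

1 nmi = 1852 m, so 0.50 × 1852 = 926.0 m.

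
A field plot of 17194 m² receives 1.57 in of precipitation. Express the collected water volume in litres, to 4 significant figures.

685700 litres

Depth: 1.57 in × 25.4 = 39.878 mm.
1 mm over 1 m² is 1 L, so volume = 39.878 × 17194 = 685662.33 L ≈ 685700 L.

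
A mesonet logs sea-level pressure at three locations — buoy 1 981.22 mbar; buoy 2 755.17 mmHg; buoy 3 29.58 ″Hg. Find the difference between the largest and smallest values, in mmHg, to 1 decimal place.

19.2 mmHg

buoy 1: 981.22 mb = 735.975 mmHg.
buoy 3: 29.58 inHg = 751.332 mmHg.
Spread: 755.170 − 735.975 = 19.2 mmHg.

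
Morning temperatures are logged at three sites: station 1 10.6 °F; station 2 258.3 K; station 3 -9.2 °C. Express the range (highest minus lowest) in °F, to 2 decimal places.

station 1: 10.6 °F = -11.889 °C.
station 2: 258.3 K = -14.850 °C.
Spread: (-9.200) − (-14.850) = 5.650 °C = 10.17 °F.

10.17 °F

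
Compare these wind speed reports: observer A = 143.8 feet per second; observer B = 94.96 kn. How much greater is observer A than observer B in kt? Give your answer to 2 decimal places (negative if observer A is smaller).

observer A: 143.8 ft/s = 85.1992 kt.
Difference: 85.1992 − 94.9600 = -9.76 kt.

-9.76 kt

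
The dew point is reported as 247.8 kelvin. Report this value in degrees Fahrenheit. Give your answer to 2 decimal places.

First to °C: -25.35 °C.
Then to °F: -13.63 °F.

-13.63 °F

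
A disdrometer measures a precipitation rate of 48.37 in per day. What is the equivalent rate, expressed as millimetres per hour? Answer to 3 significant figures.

48.37 in/day × 25.4 mm/in × 0.0416667 day/hour = 51.2 mm/hour.

51.2 mm/hour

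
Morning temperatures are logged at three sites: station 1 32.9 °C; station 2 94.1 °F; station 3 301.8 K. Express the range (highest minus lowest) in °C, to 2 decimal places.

5.85 °C

station 2: 94.1 °F = 34.500 °C.
station 3: 301.8 K = 28.650 °C.
Spread: 34.500 − 28.650 = 5.850 °C.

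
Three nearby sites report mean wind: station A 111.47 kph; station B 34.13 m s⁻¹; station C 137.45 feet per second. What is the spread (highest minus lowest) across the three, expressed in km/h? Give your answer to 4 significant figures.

station B: 34.13 m/s = 122.8680 km/h.
station C: 137.45 ft/s = 150.8211 km/h.
Spread: 150.8211 − 111.4700 = 39.35 km/h.

39.35 km/h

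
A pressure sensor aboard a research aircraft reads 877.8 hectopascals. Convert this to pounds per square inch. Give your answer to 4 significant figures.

12.73 psi

1 hPa = 0.0145038 psi, so 877.8 × 0.0145038 = 12.73 psi.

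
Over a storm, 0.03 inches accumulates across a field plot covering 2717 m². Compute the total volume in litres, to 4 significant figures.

Depth: 0.03 in × 25.4 = 0.762 mm.
1 mm over 1 m² is 1 L, so volume = 0.762 × 2717 = 2070.354 L ≈ 2070 L.

2070 litres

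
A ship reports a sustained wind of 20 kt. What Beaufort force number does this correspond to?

20 kt lies in the Beaufort 5 band (fresh breeze, 17–21 kt).

Beaufort force 5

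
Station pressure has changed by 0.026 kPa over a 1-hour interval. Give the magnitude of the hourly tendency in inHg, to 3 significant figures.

0.00768 inHg per hour

0.026 kPa / 1 h × 0.2953 inHg/kPa = 0.00768 inHg/h.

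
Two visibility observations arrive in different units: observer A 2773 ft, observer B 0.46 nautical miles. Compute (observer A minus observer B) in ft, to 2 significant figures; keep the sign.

observer B: 0.46 nmi = 2795.01 ft.
Difference: 2773.00 − 2795.01 = -22 ft.

-22 ft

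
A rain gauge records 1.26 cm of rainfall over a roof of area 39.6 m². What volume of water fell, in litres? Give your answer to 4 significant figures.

Depth: 1.26 cm × 10 = 12.6 mm.
1 mm over 1 m² is 1 L, so volume = 12.6 × 39.6 = 498.96 L ≈ 499.0 L.

499.0 litres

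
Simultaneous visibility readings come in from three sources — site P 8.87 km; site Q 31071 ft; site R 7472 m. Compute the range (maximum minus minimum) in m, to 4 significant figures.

site P: 8.87 km = 8870.00 m.
site Q: 31071 ft = 9470.44 m.
Spread: 9470.44 − 7472.00 = 1998 m.

1998 m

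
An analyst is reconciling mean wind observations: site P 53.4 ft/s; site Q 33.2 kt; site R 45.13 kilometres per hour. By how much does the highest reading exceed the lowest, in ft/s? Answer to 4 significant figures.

site Q: 33.2 kt = 56.0353 ft/s.
site R: 45.13 km/h = 41.1290 ft/s.
Spread: 56.0353 − 41.1290 = 14.91 ft/s.

14.91 ft/s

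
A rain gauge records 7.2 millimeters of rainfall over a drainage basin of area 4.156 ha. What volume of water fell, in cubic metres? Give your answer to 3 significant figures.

299 cubic metres

Area: 4.156 ha = 41560 m².
1 mm over 1 m² is 1 L, so volume = 7.2 × 41560 = 299232 L = 299 m³.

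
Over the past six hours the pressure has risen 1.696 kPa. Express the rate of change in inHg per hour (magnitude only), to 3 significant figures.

1.696 kPa / 6 h × 0.2953 inHg/kPa = 0.0835 inHg/h.

0.0835 inHg per hour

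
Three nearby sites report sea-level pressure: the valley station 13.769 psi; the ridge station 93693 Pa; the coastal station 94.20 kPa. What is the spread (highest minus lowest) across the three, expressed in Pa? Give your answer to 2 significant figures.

the valley station: 13.769 psi = 94933.91 Pa.
the coastal station: 94.20 kPa = 94200.00 Pa.
Spread: 94933.91 − 93693.00 = 1200 Pa.

1200 Pa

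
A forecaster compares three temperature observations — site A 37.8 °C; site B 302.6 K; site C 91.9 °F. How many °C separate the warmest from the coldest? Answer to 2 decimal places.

8.35 °C

site B: 302.6 K = 29.450 °C.
site C: 91.9 °F = 33.278 °C.
Spread: 37.800 − 29.450 = 8.350 °C.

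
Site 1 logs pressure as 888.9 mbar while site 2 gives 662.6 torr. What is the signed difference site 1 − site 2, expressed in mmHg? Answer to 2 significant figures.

4.1 mmHg

site 1: 888.9 mb = 666.730 mmHg.
Difference: 666.730 − 662.600 = 4.1 mmHg.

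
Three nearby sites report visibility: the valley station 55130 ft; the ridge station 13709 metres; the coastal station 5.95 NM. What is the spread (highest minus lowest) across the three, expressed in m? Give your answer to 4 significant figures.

5784 m

the valley station: 55130 ft = 16803.62 m.
the coastal station: 5.95 nmi = 11019.40 m.
Spread: 16803.62 − 11019.40 = 5784 m.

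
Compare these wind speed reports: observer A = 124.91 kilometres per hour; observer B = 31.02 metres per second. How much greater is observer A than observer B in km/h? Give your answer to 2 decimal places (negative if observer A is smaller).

observer B: 31.02 m/s = 111.6720 km/h.
Difference: 124.9100 − 111.6720 = 13.24 km/h.

13.24 km/h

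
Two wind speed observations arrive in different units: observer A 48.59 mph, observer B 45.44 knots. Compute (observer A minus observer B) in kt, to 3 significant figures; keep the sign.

observer A: 48.59 mph = 42.2236 kt.
Difference: 42.2236 − 45.4400 = -3.22 kt.

-3.22 kt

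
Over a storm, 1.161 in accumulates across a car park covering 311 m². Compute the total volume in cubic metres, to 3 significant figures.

Depth: 1.161 in × 25.4 = 29.4894 mm.
1 mm over 1 m² is 1 L, so volume = 29.4894 × 311 = 9171.2034 L = 9.17 m³.

9.17 cubic metres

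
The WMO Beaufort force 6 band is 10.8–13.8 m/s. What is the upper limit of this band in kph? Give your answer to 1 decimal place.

10.8–13.8 m/s × 3.6 = 38.9–49.7 km/h.

49.7 km/h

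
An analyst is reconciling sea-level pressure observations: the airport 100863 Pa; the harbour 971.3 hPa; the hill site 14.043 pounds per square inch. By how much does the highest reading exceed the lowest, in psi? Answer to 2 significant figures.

0.59 psi

the airport: 100863 Pa = 14.6289 psi.
the harbour: 971.3 hPa = 14.0875 psi.
Spread: 14.6289 − 14.0430 = 0.59 psi.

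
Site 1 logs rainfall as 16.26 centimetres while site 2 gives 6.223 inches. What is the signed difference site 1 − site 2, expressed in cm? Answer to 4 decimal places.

0.4536 cm

site 2: 6.223 in = 15.806420 cm.
Difference: 16.260000 − 15.806420 = 0.4536 cm.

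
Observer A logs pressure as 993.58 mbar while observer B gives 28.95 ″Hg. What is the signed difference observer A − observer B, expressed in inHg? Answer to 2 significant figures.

0.39 inHg

observer A: 993.58 mb = 29.3404 inHg.
Difference: 29.3404 − 28.9500 = 0.39 inHg.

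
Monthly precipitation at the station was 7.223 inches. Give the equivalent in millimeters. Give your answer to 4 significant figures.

1 in = 25.4 mm, so 7.223 × 25.4 = 183.5 mm.

183.5 mm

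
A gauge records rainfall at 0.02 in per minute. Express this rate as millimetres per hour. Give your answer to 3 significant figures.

30.5 mm/hour

0.02 in/minute × 25.4 mm/in × 60 minute/hour = 30.5 mm/hour.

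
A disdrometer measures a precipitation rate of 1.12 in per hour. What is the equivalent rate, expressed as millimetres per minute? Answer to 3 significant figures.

0.474 mm/minute

1.12 in/hour × 25.4 mm/in × 0.0166667 hour/minute = 0.474 mm/minute.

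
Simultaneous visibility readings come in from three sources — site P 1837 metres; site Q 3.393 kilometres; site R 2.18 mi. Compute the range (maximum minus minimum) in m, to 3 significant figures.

1670 m

site Q: 3.393 km = 3393.00 m.
site R: 2.18 SM = 3508.37 m.
Spread: 3508.37 − 1837.00 = 1670 m.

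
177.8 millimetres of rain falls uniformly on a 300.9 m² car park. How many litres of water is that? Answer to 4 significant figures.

53500 litres

1 mm over 1 m² is 1 L, so volume = 177.8 × 300.9 = 53500.02 L ≈ 53500 L.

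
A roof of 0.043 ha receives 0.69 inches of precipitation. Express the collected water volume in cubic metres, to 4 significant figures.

7.536 cubic metres

Depth: 0.69 in × 25.4 = 17.526 mm.
Area: 0.043 ha = 430 m².
1 mm over 1 m² is 1 L, so volume = 17.526 × 430 = 7536.18 L = 7.536 m³.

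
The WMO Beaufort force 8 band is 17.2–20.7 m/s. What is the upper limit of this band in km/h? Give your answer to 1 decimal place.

17.2–20.7 m/s × 3.6 = 61.9–74.5 km/h.

74.5 km/h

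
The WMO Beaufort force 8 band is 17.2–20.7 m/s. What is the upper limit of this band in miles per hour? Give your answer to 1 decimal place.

46.3 mph

17.2–20.7 m/s × 2.237 = 38.5–46.3 mph.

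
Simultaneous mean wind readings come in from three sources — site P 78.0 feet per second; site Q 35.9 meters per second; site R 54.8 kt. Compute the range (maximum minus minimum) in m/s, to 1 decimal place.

site P: 78.0 ft/s = 23.774 m/s.
site R: 54.8 kt = 28.192 m/s.
Spread: 35.900 − 23.774 = 12.1 m/s.

12.1 m/s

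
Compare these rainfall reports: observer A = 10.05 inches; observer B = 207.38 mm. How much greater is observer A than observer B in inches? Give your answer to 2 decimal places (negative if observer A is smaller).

1.89 in

observer B: 207.38 mm = 8.1646 in.
Difference: 10.0500 − 8.1646 = 1.89 in.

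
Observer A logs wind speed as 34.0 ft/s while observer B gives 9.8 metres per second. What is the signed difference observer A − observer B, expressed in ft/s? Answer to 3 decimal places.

observer B: 9.8 m/s = 32.15223 ft/s.
Difference: 34.00000 − 32.15223 = 1.848 ft/s.

1.848 ft/s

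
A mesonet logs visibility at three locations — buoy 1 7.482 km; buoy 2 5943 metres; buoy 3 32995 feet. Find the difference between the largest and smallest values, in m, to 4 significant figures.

buoy 1: 7.482 km = 7482.00 m.
buoy 3: 32995 ft = 10056.88 m.
Spread: 10056.88 − 5943.00 = 4114 m.

4114 m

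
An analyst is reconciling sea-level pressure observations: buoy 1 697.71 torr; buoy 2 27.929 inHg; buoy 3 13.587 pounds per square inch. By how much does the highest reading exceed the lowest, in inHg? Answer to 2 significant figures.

buoy 1: 697.71 mmHg = 27.4689 inHg.
buoy 3: 13.587 psi = 27.6634 inHg.
Spread: 27.9290 − 27.4689 = 0.46 inHg.

0.46 inHg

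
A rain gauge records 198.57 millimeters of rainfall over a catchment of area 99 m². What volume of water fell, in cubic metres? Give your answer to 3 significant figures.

19.7 cubic metres

1 mm over 1 m² is 1 L, so volume = 198.57 × 99 = 19658.43 L = 19.7 m³.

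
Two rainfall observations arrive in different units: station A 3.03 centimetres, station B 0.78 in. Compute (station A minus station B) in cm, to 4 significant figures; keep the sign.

1.049 cm

station B: 0.78 in = 1.98120 cm.
Difference: 3.03000 − 1.98120 = 1.049 cm.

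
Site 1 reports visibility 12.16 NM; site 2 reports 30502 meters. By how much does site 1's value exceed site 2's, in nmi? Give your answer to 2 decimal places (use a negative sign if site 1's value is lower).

site 2: 30502 m = 16.4698 nmi.
Difference: 12.1600 − 16.4698 = -4.31 nmi.

-4.31 nmi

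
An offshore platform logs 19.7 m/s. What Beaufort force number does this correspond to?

19.7 m/s lies in the Beaufort 8 band (gale, 17.2–20.7 m/s).

Beaufort force 8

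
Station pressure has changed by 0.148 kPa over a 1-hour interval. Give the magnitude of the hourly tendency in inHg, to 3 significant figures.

0.0437 inHg per hour

0.148 kPa / 1 h × 0.2953 inHg/kPa = 0.0437 inHg/h.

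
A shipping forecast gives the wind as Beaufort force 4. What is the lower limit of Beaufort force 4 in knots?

Beaufort 4 (moderate breeze) spans 11–16 knots.

11 kt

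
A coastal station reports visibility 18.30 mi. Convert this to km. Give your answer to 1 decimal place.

29.5 km

1 SM = 1.60934 km, so 18.30 × 1.60934 = 29.5 km.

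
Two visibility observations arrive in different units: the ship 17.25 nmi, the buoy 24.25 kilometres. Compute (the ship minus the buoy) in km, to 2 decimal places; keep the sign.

the ship: 17.25 nmi = 31.9470 km.
Difference: 31.9470 − 24.2500 = 7.70 km.

7.70 km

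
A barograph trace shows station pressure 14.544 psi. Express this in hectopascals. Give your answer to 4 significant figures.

1003 hPa

1 psi = 68.9476 hPa, so 14.544 × 68.9476 = 1003 hPa.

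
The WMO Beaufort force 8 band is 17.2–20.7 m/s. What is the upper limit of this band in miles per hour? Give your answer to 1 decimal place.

46.3 mph

17.2–20.7 m/s × 2.237 = 38.5–46.3 mph.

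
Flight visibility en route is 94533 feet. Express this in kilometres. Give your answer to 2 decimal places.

1 ft = 0.0003048 km, so 94533 × 0.0003048 = 28.81 km.

28.81 km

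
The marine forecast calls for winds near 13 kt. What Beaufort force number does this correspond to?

Beaufort force 4

13 kt lies in the Beaufort 4 band (moderate breeze, 11–16 kt).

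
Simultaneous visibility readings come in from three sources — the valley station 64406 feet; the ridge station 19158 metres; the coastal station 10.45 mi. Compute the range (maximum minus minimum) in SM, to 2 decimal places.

the valley station: 64406 ft = 12.1981 SM.
the ridge station: 19158 m = 11.9042 SM.
Spread: 12.1981 − 10.4500 = 1.75 SM.

1.75 SM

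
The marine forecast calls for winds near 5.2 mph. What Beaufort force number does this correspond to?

Beaufort force 2

5.2 mph = 2.3 m/s, which is Beaufort 2 (light breeze, 1.6–3.3 m/s).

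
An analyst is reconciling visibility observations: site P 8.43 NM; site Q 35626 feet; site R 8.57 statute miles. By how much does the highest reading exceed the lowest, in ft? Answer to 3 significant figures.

site P: 8.43 nmi = 51221.65 ft.
site R: 8.57 SM = 45249.60 ft.
Spread: 51221.65 − 35626.00 = 15600 ft.

15600 ft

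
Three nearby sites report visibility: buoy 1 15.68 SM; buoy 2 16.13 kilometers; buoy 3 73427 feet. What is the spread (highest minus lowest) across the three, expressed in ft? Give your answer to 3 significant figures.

buoy 1: 15.68 SM = 82790.40 ft.
buoy 2: 16.13 km = 52919.95 ft.
Spread: 82790.40 − 52919.95 = 29900 ft.

29900 ft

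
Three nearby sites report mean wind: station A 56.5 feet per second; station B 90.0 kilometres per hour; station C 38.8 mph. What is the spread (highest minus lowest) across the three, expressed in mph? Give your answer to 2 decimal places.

station A: 56.5 ft/s = 38.5227 mph.
station B: 90.0 km/h = 55.9234 mph.
Spread: 55.9234 − 38.5227 = 17.40 mph.

17.40 mph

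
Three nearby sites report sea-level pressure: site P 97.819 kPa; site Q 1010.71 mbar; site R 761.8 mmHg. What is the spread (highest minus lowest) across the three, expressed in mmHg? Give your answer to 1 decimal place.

site P: 97.819 kPa = 733.703 mmHg.
site Q: 1010.71 mb = 758.095 mmHg.
Spread: 761.800 − 733.703 = 28.1 mmHg.

28.1 mmHg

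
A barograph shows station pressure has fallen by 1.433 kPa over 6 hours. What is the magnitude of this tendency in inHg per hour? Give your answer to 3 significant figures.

0.0705 inHg per hour

1.433 kPa / 6 h × 0.2953 inHg/kPa = 0.0705 inHg/h.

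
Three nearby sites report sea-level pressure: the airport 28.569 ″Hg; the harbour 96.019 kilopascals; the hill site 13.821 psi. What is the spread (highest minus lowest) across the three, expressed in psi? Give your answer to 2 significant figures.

the airport: 28.569 inHg = 14.0318 psi.
the harbour: 96.019 kPa = 13.9264 psi.
Spread: 14.0318 − 13.8210 = 0.21 psi.

0.21 psi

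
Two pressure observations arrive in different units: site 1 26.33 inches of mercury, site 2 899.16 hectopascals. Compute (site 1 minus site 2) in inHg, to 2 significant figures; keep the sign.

site 2: 899.16 hPa = 26.5522 inHg.
Difference: 26.3300 − 26.5522 = -0.22 inHg.

-0.22 inHg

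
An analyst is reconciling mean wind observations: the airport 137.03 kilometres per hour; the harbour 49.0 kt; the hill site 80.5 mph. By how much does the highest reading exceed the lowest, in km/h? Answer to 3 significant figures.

the harbour: 49.0 kt = 90.748 km/h.
the hill site: 80.5 mph = 129.552 km/h.
Spread: 137.030 − 90.748 = 46.3 km/h.

46.3 km/h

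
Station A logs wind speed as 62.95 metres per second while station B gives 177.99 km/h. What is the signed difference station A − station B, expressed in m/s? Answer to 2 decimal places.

station B: 177.99 km/h = 49.4417 m/s.
Difference: 62.9500 − 49.4417 = 13.51 m/s.

13.51 m/s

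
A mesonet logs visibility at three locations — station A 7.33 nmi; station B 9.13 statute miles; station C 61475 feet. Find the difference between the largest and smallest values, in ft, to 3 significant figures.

station A: 7.33 nmi = 44537.93 ft.
station B: 9.13 SM = 48206.40 ft.
Spread: 61475.00 − 44537.93 = 16900 ft.

16900 ft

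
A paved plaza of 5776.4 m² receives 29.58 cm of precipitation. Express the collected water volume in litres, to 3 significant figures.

1710000 litres

Depth: 29.58 cm × 10 = 295.8 mm.
1 mm over 1 m² is 1 L, so volume = 295.8 × 5776.4 = 1708659.1 L ≈ 1710000 L.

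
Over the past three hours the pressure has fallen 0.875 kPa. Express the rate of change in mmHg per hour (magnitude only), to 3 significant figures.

0.875 kPa / 3 h × 7.50062 mmHg/kPa = 2.19 mmHg/h.

2.19 mmHg per hour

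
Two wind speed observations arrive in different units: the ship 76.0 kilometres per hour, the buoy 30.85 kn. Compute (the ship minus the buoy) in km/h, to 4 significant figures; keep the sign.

the buoy: 30.85 kt = 57.1342 km/h.
Difference: 76.0000 − 57.1342 = 18.87 km/h.

18.87 km/h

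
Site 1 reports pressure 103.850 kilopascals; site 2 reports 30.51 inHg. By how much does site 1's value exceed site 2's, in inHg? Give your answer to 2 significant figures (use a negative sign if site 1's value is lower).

site 1: 103.850 kPa = 30.6669 inHg.
Difference: 30.6669 − 30.5100 = 0.16 inHg.

0.16 inHg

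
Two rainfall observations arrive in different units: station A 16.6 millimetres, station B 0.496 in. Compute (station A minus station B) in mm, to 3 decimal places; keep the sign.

4.002 mm

station B: 0.496 in = 12.59840 mm.
Difference: 16.60000 − 12.59840 = 4.002 mm.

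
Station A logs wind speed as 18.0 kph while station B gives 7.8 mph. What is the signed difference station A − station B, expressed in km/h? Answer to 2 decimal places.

station B: 7.8 mph = 12.5529 km/h.
Difference: 18.0000 − 12.5529 = 5.45 km/h.

5.45 km/h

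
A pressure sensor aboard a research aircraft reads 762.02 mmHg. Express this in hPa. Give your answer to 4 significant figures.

1 mmHg = 1.33322 hPa, so 762.02 × 1.33322 = 1016 hPa.

1016 hPa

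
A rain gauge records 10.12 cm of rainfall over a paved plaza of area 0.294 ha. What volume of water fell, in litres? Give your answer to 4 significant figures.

Depth: 10.12 cm × 10 = 101.2 mm.
Area: 0.294 ha = 2940 m².
1 mm over 1 m² is 1 L, so volume = 101.2 × 2940 = 297528 L ≈ 297500 L.

297500 litres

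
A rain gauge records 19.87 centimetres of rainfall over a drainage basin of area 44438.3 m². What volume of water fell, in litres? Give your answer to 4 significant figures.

8830000 litres

Depth: 19.87 cm × 10 = 198.7 mm.
1 mm over 1 m² is 1 L, so volume = 198.7 × 44438.3 = 8829890.2 L ≈ 8830000 L.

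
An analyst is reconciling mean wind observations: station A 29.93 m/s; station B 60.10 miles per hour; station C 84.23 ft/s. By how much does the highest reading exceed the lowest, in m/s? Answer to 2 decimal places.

station B: 60.10 mph = 26.8671 m/s.
station C: 84.23 ft/s = 25.6733 m/s.
Spread: 29.9300 − 25.6733 = 4.26 m/s.

4.26 m/s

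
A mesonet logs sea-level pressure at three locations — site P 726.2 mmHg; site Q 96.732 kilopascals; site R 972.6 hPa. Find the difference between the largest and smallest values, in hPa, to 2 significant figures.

5.3 hPa

site P: 726.2 mmHg = 968.187 hPa.
site Q: 96.732 kPa = 967.320 hPa.
Spread: 972.600 − 967.320 = 5.3 hPa.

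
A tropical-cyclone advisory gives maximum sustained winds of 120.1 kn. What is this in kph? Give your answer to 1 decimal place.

222.4 km/h

1 kt = 1.852 km/h, so 120.1 × 1.852 = 222.4 km/h.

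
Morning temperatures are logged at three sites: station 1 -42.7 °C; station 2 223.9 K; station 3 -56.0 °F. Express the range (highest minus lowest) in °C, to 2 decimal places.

6.55 °C

station 2: 223.9 K = -49.250 °C.
station 3: -56.0 °F = -48.889 °C.
Spread: (-42.700) − (-49.250) = 6.550 °C.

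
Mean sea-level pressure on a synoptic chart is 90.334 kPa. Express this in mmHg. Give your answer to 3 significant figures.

678 mmHg

1 kPa = 7.50062 mmHg, so 90.334 × 7.50062 = 678 mmHg.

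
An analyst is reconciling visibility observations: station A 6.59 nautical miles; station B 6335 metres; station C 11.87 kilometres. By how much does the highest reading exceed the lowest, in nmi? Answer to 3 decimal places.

3.169 nmi

station B: 6335 m = 3.42063 nmi.
station C: 11.87 km = 6.40929 nmi.
Spread: 6.59000 − 3.42063 = 3.169 nmi.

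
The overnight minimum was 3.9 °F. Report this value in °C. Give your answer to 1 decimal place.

-15.6 °C

°C = (°F − 32) × 5/9 = (3.9 − 32) / 1.8 = -15.6 °C.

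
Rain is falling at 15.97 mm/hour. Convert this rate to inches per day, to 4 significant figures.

15.09 in/day

15.97 mm/hour × 0.0393701 in/mm × 24 hour/day = 15.09 in/day.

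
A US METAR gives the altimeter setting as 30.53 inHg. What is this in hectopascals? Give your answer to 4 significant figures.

1034 hPa

1 inHg = 33.8639 hPa, so 30.53 × 33.8639 = 1034 hPa.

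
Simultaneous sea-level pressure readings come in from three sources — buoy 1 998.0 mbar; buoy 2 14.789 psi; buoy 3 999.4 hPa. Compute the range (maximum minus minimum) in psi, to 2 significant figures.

0.31 psi

buoy 1: 998.0 mb = 14.4748 psi.
buoy 3: 999.4 hPa = 14.4951 psi.
Spread: 14.7890 − 14.4748 = 0.31 psi.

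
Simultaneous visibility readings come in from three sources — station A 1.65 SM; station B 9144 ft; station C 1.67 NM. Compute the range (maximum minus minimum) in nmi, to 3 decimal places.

station A: 1.65 SM = 1.43381 nmi.
station B: 9144 ft = 1.50491 nmi.
Spread: 1.67000 − 1.43381 = 0.236 nmi.

0.236 nmi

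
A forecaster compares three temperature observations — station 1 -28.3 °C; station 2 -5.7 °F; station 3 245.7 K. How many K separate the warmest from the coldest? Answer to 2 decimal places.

7.36 K

station 2: -5.7 °F = -20.944 °C.
station 3: 245.7 K = -27.450 °C.
Spread: (-20.944) − (-28.300) = 7.356 °C.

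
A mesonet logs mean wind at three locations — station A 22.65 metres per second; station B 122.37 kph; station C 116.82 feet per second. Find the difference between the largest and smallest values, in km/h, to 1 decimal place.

46.6 km/h

station A: 22.65 m/s = 81.540 km/h.
station C: 116.82 ft/s = 128.184 km/h.
Spread: 128.184 − 81.540 = 46.6 km/h.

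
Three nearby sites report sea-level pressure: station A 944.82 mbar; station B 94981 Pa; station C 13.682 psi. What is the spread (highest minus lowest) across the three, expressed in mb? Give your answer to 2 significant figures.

6.5 mb

station B: 94981 Pa = 949.810 mb.
station C: 13.682 psi = 943.341 mb.
Spread: 949.810 − 943.341 = 6.5 mb.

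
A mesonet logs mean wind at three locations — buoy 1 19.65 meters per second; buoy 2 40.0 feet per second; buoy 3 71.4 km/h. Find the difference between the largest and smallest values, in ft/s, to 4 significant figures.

buoy 1: 19.65 m/s = 64.4685 ft/s.
buoy 3: 71.4 km/h = 65.0700 ft/s.
Spread: 65.0700 − 40.0000 = 25.07 ft/s.

25.07 ft/s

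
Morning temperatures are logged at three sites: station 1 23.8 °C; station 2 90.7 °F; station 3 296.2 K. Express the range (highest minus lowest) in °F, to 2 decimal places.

17.21 °F

station 2: 90.7 °F = 32.611 °C.
station 3: 296.2 K = 23.050 °C.
Spread: 32.611 − 23.050 = 9.561 °C = 17.21 °F.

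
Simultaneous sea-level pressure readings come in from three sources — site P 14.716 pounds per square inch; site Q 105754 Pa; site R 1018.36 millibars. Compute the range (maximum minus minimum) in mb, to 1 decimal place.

site P: 14.716 psi = 1014.632 mb.
site Q: 105754 Pa = 1057.540 mb.
Spread: 1057.540 − 1014.632 = 42.9 mb.

42.9 mb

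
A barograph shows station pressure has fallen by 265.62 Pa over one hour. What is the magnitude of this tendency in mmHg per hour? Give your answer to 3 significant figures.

265.62 Pa / 1 h × 0.00750062 mmHg/Pa = 1.99 mmHg/h.

1.99 mmHg per hour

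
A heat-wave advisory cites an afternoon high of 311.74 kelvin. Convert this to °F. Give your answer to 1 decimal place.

First to °C: 38.59 °C.
Then to °F: 101.5 °F.

101.5 °F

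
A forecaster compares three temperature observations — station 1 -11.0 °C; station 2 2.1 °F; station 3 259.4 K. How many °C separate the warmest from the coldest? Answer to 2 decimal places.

5.61 °C

station 2: 2.1 °F = -16.611 °C.
station 3: 259.4 K = -13.750 °C.
Spread: (-11.000) − (-16.611) = 5.611 °C.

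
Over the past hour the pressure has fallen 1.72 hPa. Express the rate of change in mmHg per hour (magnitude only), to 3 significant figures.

1.72 hPa / 1 h × 0.750062 mmHg/hPa = 1.29 mmHg/h.

1.29 mmHg per hour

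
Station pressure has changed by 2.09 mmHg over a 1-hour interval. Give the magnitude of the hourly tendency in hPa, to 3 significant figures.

2.09 mmHg / 1 h × 1.33322 hPa/mmHg = 2.79 hPa/h.

2.79 hPa per hour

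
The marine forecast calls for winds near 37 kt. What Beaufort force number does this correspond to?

37 kt lies in the Beaufort 8 band (gale, 34–40 kt).

Beaufort force 8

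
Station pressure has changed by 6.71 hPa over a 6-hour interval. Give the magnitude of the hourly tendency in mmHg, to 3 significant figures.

0.839 mmHg per hour

6.71 hPa / 6 h × 0.750062 mmHg/hPa = 0.839 mmHg/h.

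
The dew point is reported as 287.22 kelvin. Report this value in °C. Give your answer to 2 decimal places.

14.07 °C

°C = 287.22 − 273.15 = 14.07 °C.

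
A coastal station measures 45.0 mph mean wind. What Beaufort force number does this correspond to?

45.0 mph = 20.1 m/s, which is Beaufort 8 (gale, 17.2–20.7 m/s).

Beaufort force 8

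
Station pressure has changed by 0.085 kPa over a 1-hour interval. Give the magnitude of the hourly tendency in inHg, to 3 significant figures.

0.0251 inHg per hour

0.085 kPa / 1 h × 0.2953 inHg/kPa = 0.0251 inHg/h.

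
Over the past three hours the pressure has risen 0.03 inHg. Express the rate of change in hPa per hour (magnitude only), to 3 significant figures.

0.03 inHg / 3 h × 33.8639 hPa/inHg = 0.339 hPa/h.

0.339 hPa per hour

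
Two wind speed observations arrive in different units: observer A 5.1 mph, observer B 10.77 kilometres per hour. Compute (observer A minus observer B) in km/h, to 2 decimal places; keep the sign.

observer A: 5.1 mph = 8.2077 km/h.
Difference: 8.2077 − 10.7700 = -2.56 km/h.

-2.56 km/h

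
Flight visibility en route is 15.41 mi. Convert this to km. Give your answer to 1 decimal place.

1 SM = 1.60934 km, so 15.41 × 1.60934 = 24.8 km.

24.8 km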